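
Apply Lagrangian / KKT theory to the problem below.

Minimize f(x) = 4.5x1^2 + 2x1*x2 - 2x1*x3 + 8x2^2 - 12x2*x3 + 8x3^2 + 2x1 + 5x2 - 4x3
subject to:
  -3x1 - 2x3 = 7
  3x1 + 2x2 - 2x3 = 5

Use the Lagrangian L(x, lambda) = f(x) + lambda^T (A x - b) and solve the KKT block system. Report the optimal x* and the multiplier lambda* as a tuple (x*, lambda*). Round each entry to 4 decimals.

Form the Lagrangian:
  L(x, lambda) = (1/2) x^T Q x + c^T x + lambda^T (A x - b)
Stationarity (grad_x L = 0): Q x + c + A^T lambda = 0.
Primal feasibility: A x = b.

This gives the KKT block system:
  [ Q   A^T ] [ x     ]   [-c ]
  [ A    0  ] [ lambda ] = [ b ]

Solving the linear system:
  x*      = (0.1867, -1.56, -3.78)
  lambda* = (-10.18, -12.8867)
  f(x*)   = 71.6933

x* = (0.1867, -1.56, -3.78), lambda* = (-10.18, -12.8867)


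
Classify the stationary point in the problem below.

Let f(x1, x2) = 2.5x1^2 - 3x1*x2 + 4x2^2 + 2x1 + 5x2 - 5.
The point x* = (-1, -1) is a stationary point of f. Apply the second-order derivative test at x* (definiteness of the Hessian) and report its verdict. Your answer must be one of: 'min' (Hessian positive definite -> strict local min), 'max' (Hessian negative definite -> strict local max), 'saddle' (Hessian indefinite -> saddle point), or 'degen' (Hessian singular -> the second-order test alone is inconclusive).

Compute the Hessian H = grad^2 f:
  H = [[5, -3], [-3, 8]]
Verify stationarity: grad f(x*) = H x* + g = (0, 0).
Eigenvalues of H: 3.1459, 9.8541.
Both eigenvalues > 0, so H is positive definite -> x* is a strict local min.

min


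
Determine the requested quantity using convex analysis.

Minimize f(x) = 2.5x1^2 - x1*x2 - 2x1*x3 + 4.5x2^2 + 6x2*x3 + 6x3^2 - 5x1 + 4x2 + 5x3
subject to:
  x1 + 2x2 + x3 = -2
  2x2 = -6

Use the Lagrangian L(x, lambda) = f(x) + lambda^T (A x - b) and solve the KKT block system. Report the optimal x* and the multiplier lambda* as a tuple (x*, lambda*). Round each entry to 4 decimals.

Form the Lagrangian:
  L(x, lambda) = (1/2) x^T Q x + c^T x + lambda^T (A x - b)
Stationarity (grad_x L = 0): Q x + c + A^T lambda = 0.
Primal feasibility: A x = b.

This gives the KKT block system:
  [ Q   A^T ] [ x     ]   [-c ]
  [ A    0  ] [ lambda ] = [ b ]

Solving the linear system:
  x*      = (2.1429, -3, 1.8571)
  lambda* = (-5, 12)
  f(x*)   = 24.2857

x* = (2.1429, -3, 1.8571), lambda* = (-5, 12)


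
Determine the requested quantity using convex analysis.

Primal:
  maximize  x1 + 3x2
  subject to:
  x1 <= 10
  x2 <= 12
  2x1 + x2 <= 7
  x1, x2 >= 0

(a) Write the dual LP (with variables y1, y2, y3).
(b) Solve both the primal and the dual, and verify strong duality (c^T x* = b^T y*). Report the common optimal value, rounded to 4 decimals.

The standard primal-dual pair for 'max c^T x s.t. A x <= b, x >= 0' is:
  Dual:  min b^T y  s.t.  A^T y >= c,  y >= 0.

So the dual LP is:
  minimize  10y1 + 12y2 + 7y3
  subject to:
    y1 + 2y3 >= 1
    y2 + y3 >= 3
    y1, y2, y3 >= 0

Solving the primal: x* = (0, 7).
  primal value c^T x* = 21.
Solving the dual: y* = (0, 0, 3).
  dual value b^T y* = 21.
Strong duality: c^T x* = b^T y*. Confirmed.

21


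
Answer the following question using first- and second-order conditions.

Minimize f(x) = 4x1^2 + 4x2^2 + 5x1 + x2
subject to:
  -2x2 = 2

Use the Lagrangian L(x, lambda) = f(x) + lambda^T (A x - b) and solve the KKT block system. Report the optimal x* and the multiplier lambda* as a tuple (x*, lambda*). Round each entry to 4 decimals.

Form the Lagrangian:
  L(x, lambda) = (1/2) x^T Q x + c^T x + lambda^T (A x - b)
Stationarity (grad_x L = 0): Q x + c + A^T lambda = 0.
Primal feasibility: A x = b.

This gives the KKT block system:
  [ Q   A^T ] [ x     ]   [-c ]
  [ A    0  ] [ lambda ] = [ b ]

Solving the linear system:
  x*      = (-0.625, -1)
  lambda* = (-3.5)
  f(x*)   = 1.4375

x* = (-0.625, -1), lambda* = (-3.5)


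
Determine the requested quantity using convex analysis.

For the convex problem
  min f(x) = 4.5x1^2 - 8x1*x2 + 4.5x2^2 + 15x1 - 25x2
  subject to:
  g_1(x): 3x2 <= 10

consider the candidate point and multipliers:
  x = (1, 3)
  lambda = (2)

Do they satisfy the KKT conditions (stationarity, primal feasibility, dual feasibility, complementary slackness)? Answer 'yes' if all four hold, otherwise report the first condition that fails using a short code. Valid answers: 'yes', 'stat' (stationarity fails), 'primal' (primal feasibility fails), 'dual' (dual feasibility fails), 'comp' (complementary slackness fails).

Gradient of f: grad f(x) = Q x + c = (0, -6)
Constraint values g_i(x) = a_i^T x - b_i:
  g_1((1, 3)) = -1
Stationarity residual: grad f(x) + sum_i lambda_i a_i = (0, 0)
  -> stationarity OK
Primal feasibility (all g_i <= 0): OK
Dual feasibility (all lambda_i >= 0): OK
Complementary slackness (lambda_i * g_i(x) = 0 for all i): FAILS

Verdict: the first failing condition is complementary_slackness -> comp.

comp


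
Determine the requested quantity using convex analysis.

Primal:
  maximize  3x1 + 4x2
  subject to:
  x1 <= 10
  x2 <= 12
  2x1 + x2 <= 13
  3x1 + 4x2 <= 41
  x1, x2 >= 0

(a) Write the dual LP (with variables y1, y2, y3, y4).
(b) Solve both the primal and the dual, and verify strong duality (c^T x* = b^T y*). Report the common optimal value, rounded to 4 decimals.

The standard primal-dual pair for 'max c^T x s.t. A x <= b, x >= 0' is:
  Dual:  min b^T y  s.t.  A^T y >= c,  y >= 0.

So the dual LP is:
  minimize  10y1 + 12y2 + 13y3 + 41y4
  subject to:
    y1 + 2y3 + 3y4 >= 3
    y2 + y3 + 4y4 >= 4
    y1, y2, y3, y4 >= 0

Solving the primal: x* = (2.2, 8.6).
  primal value c^T x* = 41.
Solving the dual: y* = (0, 0, 0, 1).
  dual value b^T y* = 41.
Strong duality: c^T x* = b^T y*. Confirmed.

41


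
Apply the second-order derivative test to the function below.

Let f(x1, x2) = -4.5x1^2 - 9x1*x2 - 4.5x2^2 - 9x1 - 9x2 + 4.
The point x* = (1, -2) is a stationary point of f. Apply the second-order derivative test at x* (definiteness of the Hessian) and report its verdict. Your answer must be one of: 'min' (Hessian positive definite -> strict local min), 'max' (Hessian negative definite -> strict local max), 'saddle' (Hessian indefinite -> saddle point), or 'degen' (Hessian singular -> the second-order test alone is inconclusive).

Compute the Hessian H = grad^2 f:
  H = [[-9, -9], [-9, -9]]
Verify stationarity: grad f(x*) = H x* + g = (0, 0).
Eigenvalues of H: -18, 0.
H has a zero eigenvalue (singular; negative semidefinite but not definite), so H is neither positive definite, negative definite, nor indefinite. The second-order test alone is inconclusive -> degen.
(Indeed, f is constant along the null direction of H through x*, so x* is not a strict local extremum.)

degen


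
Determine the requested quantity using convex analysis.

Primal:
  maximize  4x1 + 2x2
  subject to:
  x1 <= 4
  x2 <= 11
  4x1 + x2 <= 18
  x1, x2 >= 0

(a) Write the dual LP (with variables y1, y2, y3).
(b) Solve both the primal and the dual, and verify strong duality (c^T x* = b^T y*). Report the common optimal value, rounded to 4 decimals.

The standard primal-dual pair for 'max c^T x s.t. A x <= b, x >= 0' is:
  Dual:  min b^T y  s.t.  A^T y >= c,  y >= 0.

So the dual LP is:
  minimize  4y1 + 11y2 + 18y3
  subject to:
    y1 + 4y3 >= 4
    y2 + y3 >= 2
    y1, y2, y3 >= 0

Solving the primal: x* = (1.75, 11).
  primal value c^T x* = 29.
Solving the dual: y* = (0, 1, 1).
  dual value b^T y* = 29.
Strong duality: c^T x* = b^T y*. Confirmed.

29


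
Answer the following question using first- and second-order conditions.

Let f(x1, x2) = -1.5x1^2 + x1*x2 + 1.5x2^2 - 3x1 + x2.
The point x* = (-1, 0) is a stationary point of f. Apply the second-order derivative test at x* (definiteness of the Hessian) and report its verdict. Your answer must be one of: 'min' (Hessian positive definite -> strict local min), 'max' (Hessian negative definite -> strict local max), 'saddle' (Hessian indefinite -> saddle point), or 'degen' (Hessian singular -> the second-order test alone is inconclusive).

Compute the Hessian H = grad^2 f:
  H = [[-3, 1], [1, 3]]
Verify stationarity: grad f(x*) = H x* + g = (0, 0).
Eigenvalues of H: -3.1623, 3.1623.
Eigenvalues have mixed signs, so H is indefinite -> x* is a saddle point.

saddle


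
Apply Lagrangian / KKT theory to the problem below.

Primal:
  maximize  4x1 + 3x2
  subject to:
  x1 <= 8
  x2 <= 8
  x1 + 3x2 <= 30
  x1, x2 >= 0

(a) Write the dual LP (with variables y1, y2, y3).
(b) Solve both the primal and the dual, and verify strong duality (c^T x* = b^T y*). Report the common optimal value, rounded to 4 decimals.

The standard primal-dual pair for 'max c^T x s.t. A x <= b, x >= 0' is:
  Dual:  min b^T y  s.t.  A^T y >= c,  y >= 0.

So the dual LP is:
  minimize  8y1 + 8y2 + 30y3
  subject to:
    y1 + y3 >= 4
    y2 + 3y3 >= 3
    y1, y2, y3 >= 0

Solving the primal: x* = (8, 7.3333).
  primal value c^T x* = 54.
Solving the dual: y* = (3, 0, 1).
  dual value b^T y* = 54.
Strong duality: c^T x* = b^T y*. Confirmed.

54


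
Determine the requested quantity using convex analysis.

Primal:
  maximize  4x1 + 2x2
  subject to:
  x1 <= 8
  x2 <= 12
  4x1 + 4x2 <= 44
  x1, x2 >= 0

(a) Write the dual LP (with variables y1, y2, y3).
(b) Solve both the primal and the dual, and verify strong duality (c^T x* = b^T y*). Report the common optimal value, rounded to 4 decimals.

The standard primal-dual pair for 'max c^T x s.t. A x <= b, x >= 0' is:
  Dual:  min b^T y  s.t.  A^T y >= c,  y >= 0.

So the dual LP is:
  minimize  8y1 + 12y2 + 44y3
  subject to:
    y1 + 4y3 >= 4
    y2 + 4y3 >= 2
    y1, y2, y3 >= 0

Solving the primal: x* = (8, 3).
  primal value c^T x* = 38.
Solving the dual: y* = (2, 0, 0.5).
  dual value b^T y* = 38.
Strong duality: c^T x* = b^T y*. Confirmed.

38


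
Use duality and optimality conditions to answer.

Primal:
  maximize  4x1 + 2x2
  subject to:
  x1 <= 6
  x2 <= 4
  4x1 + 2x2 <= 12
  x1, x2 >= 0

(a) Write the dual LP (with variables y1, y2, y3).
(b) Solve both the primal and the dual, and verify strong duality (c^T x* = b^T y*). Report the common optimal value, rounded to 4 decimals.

The standard primal-dual pair for 'max c^T x s.t. A x <= b, x >= 0' is:
  Dual:  min b^T y  s.t.  A^T y >= c,  y >= 0.

So the dual LP is:
  minimize  6y1 + 4y2 + 12y3
  subject to:
    y1 + 4y3 >= 4
    y2 + 2y3 >= 2
    y1, y2, y3 >= 0

Solving the primal: x* = (3, 0).
  primal value c^T x* = 12.
Solving the dual: y* = (0, 0, 1).
  dual value b^T y* = 12.
Strong duality: c^T x* = b^T y*. Confirmed.

12


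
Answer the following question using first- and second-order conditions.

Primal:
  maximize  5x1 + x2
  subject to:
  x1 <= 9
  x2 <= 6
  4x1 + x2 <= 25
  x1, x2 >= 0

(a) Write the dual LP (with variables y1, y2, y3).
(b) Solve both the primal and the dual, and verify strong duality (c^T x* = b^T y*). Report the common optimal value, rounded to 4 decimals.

The standard primal-dual pair for 'max c^T x s.t. A x <= b, x >= 0' is:
  Dual:  min b^T y  s.t.  A^T y >= c,  y >= 0.

So the dual LP is:
  minimize  9y1 + 6y2 + 25y3
  subject to:
    y1 + 4y3 >= 5
    y2 + y3 >= 1
    y1, y2, y3 >= 0

Solving the primal: x* = (6.25, 0).
  primal value c^T x* = 31.25.
Solving the dual: y* = (0, 0, 1.25).
  dual value b^T y* = 31.25.
Strong duality: c^T x* = b^T y*. Confirmed.

31.25


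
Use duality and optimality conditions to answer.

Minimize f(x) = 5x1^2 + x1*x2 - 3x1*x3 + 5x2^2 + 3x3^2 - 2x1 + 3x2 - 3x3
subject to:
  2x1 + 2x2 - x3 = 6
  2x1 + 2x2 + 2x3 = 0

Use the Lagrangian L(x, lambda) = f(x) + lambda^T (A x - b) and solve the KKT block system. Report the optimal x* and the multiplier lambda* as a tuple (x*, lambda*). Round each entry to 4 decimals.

Form the Lagrangian:
  L(x, lambda) = (1/2) x^T Q x + c^T x + lambda^T (A x - b)
Stationarity (grad_x L = 0): Q x + c + A^T lambda = 0.
Primal feasibility: A x = b.

This gives the KKT block system:
  [ Q   A^T ] [ x     ]   [-c ]
  [ A    0  ] [ lambda ] = [ b ]

Solving the linear system:
  x*      = (0.9444, 1.0556, -2)
  lambda* = (-10.7778, 3.5278)
  f(x*)   = 35.9722

x* = (0.9444, 1.0556, -2), lambda* = (-10.7778, 3.5278)


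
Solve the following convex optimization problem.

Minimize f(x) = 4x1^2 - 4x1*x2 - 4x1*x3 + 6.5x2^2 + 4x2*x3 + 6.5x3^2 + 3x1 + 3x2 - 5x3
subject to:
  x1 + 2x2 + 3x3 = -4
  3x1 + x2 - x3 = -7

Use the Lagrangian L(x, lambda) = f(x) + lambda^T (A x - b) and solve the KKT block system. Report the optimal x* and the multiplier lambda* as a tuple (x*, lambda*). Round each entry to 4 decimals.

Form the Lagrangian:
  L(x, lambda) = (1/2) x^T Q x + c^T x + lambda^T (A x - b)
Stationarity (grad_x L = 0): Q x + c + A^T lambda = 0.
Primal feasibility: A x = b.

This gives the KKT block system:
  [ Q   A^T ] [ x     ]   [-c ]
  [ A    0  ] [ lambda ] = [ b ]

Solving the linear system:
  x*      = (-1.9077, -1.1846, 0.0923)
  lambda* = (1.0615, 2.2769)
  f(x*)   = 5.2231

x* = (-1.9077, -1.1846, 0.0923), lambda* = (1.0615, 2.2769)


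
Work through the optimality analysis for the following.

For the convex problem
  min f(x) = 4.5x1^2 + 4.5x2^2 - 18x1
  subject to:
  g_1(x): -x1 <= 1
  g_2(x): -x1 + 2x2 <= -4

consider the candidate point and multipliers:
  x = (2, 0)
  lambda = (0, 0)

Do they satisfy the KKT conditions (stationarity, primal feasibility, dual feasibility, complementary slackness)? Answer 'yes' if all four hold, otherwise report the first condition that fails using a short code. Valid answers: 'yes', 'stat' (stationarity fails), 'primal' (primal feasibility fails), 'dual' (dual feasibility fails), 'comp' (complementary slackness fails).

Gradient of f: grad f(x) = Q x + c = (0, 0)
Constraint values g_i(x) = a_i^T x - b_i:
  g_1((2, 0)) = -3
  g_2((2, 0)) = 2
Stationarity residual: grad f(x) + sum_i lambda_i a_i = (0, 0)
  -> stationarity OK
Primal feasibility (all g_i <= 0): FAILS
Dual feasibility (all lambda_i >= 0): OK
Complementary slackness (lambda_i * g_i(x) = 0 for all i): OK

Verdict: the first failing condition is primal_feasibility -> primal.

primal


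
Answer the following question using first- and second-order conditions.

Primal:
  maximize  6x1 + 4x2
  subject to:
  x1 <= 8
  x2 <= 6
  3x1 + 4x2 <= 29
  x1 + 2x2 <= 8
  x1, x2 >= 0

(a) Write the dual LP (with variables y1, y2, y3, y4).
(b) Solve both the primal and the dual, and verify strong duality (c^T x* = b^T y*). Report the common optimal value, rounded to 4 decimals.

The standard primal-dual pair for 'max c^T x s.t. A x <= b, x >= 0' is:
  Dual:  min b^T y  s.t.  A^T y >= c,  y >= 0.

So the dual LP is:
  minimize  8y1 + 6y2 + 29y3 + 8y4
  subject to:
    y1 + 3y3 + y4 >= 6
    y2 + 4y3 + 2y4 >= 4
    y1, y2, y3, y4 >= 0

Solving the primal: x* = (8, 0).
  primal value c^T x* = 48.
Solving the dual: y* = (4, 0, 0, 2).
  dual value b^T y* = 48.
Strong duality: c^T x* = b^T y*. Confirmed.

48


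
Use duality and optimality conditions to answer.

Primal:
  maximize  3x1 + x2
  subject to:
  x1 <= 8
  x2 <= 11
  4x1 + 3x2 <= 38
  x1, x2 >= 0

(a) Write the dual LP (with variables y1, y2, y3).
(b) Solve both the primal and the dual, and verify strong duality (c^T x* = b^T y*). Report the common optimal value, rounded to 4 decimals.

The standard primal-dual pair for 'max c^T x s.t. A x <= b, x >= 0' is:
  Dual:  min b^T y  s.t.  A^T y >= c,  y >= 0.

So the dual LP is:
  minimize  8y1 + 11y2 + 38y3
  subject to:
    y1 + 4y3 >= 3
    y2 + 3y3 >= 1
    y1, y2, y3 >= 0

Solving the primal: x* = (8, 2).
  primal value c^T x* = 26.
Solving the dual: y* = (1.6667, 0, 0.3333).
  dual value b^T y* = 26.
Strong duality: c^T x* = b^T y*. Confirmed.

26


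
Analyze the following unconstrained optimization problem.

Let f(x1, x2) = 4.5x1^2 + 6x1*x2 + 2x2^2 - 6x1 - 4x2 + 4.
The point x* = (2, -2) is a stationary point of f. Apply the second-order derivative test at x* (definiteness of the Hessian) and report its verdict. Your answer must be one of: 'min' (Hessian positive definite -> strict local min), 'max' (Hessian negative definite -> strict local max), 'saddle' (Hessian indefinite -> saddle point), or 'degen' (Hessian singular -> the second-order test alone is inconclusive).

Compute the Hessian H = grad^2 f:
  H = [[9, 6], [6, 4]]
Verify stationarity: grad f(x*) = H x* + g = (0, 0).
Eigenvalues of H: 0, 13.
H has a zero eigenvalue (singular; positive semidefinite but not definite), so H is neither positive definite, negative definite, nor indefinite. The second-order test alone is inconclusive -> degen.
(Indeed, f is constant along the null direction of H through x*, so x* is not a strict local extremum.)

degen


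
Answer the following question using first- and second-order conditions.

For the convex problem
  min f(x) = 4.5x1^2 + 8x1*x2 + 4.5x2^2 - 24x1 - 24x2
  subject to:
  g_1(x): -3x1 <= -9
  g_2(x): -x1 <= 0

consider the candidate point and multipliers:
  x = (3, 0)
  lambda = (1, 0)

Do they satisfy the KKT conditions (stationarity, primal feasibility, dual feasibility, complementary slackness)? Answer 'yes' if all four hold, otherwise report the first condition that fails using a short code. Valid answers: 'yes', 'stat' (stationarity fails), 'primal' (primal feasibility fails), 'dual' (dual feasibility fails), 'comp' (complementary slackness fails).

Gradient of f: grad f(x) = Q x + c = (3, 0)
Constraint values g_i(x) = a_i^T x - b_i:
  g_1((3, 0)) = 0
  g_2((3, 0)) = -3
Stationarity residual: grad f(x) + sum_i lambda_i a_i = (0, 0)
  -> stationarity OK
Primal feasibility (all g_i <= 0): OK
Dual feasibility (all lambda_i >= 0): OK
Complementary slackness (lambda_i * g_i(x) = 0 for all i): OK

Verdict: yes, KKT holds.

yes


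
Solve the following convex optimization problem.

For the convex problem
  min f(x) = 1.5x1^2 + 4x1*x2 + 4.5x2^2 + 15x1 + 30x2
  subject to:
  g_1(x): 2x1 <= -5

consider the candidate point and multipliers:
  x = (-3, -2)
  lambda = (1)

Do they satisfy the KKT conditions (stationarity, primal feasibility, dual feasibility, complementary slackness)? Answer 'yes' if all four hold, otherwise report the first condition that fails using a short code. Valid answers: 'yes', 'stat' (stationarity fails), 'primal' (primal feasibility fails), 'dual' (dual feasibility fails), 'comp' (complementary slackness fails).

Gradient of f: grad f(x) = Q x + c = (-2, 0)
Constraint values g_i(x) = a_i^T x - b_i:
  g_1((-3, -2)) = -1
Stationarity residual: grad f(x) + sum_i lambda_i a_i = (0, 0)
  -> stationarity OK
Primal feasibility (all g_i <= 0): OK
Dual feasibility (all lambda_i >= 0): OK
Complementary slackness (lambda_i * g_i(x) = 0 for all i): FAILS

Verdict: the first failing condition is complementary_slackness -> comp.

comp


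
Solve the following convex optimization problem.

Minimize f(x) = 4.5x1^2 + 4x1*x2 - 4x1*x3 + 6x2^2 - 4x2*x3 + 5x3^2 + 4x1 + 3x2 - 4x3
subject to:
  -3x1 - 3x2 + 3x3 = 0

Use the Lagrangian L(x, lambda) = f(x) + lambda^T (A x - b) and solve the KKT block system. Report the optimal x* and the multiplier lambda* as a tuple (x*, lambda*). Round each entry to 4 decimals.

Form the Lagrangian:
  L(x, lambda) = (1/2) x^T Q x + c^T x + lambda^T (A x - b)
Stationarity (grad_x L = 0): Q x + c + A^T lambda = 0.
Primal feasibility: A x = b.

This gives the KKT block system:
  [ Q   A^T ] [ x     ]   [-c ]
  [ A    0  ] [ lambda ] = [ b ]

Solving the linear system:
  x*      = (-0.0508, 0.0932, 0.0424)
  lambda* = (1.2486)
  f(x*)   = -0.0466

x* = (-0.0508, 0.0932, 0.0424), lambda* = (1.2486)


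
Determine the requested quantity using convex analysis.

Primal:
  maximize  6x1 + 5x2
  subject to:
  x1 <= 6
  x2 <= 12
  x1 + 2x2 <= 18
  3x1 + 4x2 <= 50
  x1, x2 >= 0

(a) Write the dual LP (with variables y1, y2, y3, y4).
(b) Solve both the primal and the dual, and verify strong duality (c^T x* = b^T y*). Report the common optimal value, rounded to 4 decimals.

The standard primal-dual pair for 'max c^T x s.t. A x <= b, x >= 0' is:
  Dual:  min b^T y  s.t.  A^T y >= c,  y >= 0.

So the dual LP is:
  minimize  6y1 + 12y2 + 18y3 + 50y4
  subject to:
    y1 + y3 + 3y4 >= 6
    y2 + 2y3 + 4y4 >= 5
    y1, y2, y3, y4 >= 0

Solving the primal: x* = (6, 6).
  primal value c^T x* = 66.
Solving the dual: y* = (3.5, 0, 2.5, 0).
  dual value b^T y* = 66.
Strong duality: c^T x* = b^T y*. Confirmed.

66


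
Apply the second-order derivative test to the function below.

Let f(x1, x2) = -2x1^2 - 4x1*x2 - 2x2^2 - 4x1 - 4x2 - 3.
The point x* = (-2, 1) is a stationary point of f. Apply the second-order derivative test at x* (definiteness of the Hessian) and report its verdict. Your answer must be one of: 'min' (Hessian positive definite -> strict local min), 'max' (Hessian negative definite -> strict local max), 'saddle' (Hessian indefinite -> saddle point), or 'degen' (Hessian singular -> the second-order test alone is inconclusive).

Compute the Hessian H = grad^2 f:
  H = [[-4, -4], [-4, -4]]
Verify stationarity: grad f(x*) = H x* + g = (0, 0).
Eigenvalues of H: -8, 0.
H has a zero eigenvalue (singular; negative semidefinite but not definite), so H is neither positive definite, negative definite, nor indefinite. The second-order test alone is inconclusive -> degen.
(Indeed, f is constant along the null direction of H through x*, so x* is not a strict local extremum.)

degen


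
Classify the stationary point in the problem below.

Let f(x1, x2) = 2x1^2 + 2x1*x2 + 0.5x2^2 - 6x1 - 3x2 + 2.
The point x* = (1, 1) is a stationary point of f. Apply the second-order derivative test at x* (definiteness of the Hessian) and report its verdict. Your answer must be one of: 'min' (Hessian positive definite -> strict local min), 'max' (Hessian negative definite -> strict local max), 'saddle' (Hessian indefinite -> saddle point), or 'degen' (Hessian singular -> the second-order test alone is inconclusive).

Compute the Hessian H = grad^2 f:
  H = [[4, 2], [2, 1]]
Verify stationarity: grad f(x*) = H x* + g = (0, 0).
Eigenvalues of H: 0, 5.
H has a zero eigenvalue (singular; positive semidefinite but not definite), so H is neither positive definite, negative definite, nor indefinite. The second-order test alone is inconclusive -> degen.
(Indeed, f is constant along the null direction of H through x*, so x* is not a strict local extremum.)

degen


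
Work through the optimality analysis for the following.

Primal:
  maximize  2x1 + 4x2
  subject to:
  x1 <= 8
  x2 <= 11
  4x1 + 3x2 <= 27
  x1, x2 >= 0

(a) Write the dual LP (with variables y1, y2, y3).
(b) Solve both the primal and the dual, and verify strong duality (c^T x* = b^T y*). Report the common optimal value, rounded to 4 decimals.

The standard primal-dual pair for 'max c^T x s.t. A x <= b, x >= 0' is:
  Dual:  min b^T y  s.t.  A^T y >= c,  y >= 0.

So the dual LP is:
  minimize  8y1 + 11y2 + 27y3
  subject to:
    y1 + 4y3 >= 2
    y2 + 3y3 >= 4
    y1, y2, y3 >= 0

Solving the primal: x* = (0, 9).
  primal value c^T x* = 36.
Solving the dual: y* = (0, 0, 1.3333).
  dual value b^T y* = 36.
Strong duality: c^T x* = b^T y*. Confirmed.

36


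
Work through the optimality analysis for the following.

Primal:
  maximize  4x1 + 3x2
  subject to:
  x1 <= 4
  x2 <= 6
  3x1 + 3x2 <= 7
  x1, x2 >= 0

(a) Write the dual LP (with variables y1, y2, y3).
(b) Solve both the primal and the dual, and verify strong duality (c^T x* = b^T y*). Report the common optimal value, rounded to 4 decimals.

The standard primal-dual pair for 'max c^T x s.t. A x <= b, x >= 0' is:
  Dual:  min b^T y  s.t.  A^T y >= c,  y >= 0.

So the dual LP is:
  minimize  4y1 + 6y2 + 7y3
  subject to:
    y1 + 3y3 >= 4
    y2 + 3y3 >= 3
    y1, y2, y3 >= 0

Solving the primal: x* = (2.3333, 0).
  primal value c^T x* = 9.3333.
Solving the dual: y* = (0, 0, 1.3333).
  dual value b^T y* = 9.3333.
Strong duality: c^T x* = b^T y*. Confirmed.

9.3333


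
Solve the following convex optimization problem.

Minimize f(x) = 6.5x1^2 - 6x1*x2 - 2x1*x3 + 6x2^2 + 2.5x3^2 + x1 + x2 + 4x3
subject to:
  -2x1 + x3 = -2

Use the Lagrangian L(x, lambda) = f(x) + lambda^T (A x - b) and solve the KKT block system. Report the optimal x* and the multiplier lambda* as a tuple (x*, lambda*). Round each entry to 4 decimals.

Form the Lagrangian:
  L(x, lambda) = (1/2) x^T Q x + c^T x + lambda^T (A x - b)
Stationarity (grad_x L = 0): Q x + c + A^T lambda = 0.
Primal feasibility: A x = b.

This gives the KKT block system:
  [ Q   A^T ] [ x     ]   [-c ]
  [ A    0  ] [ lambda ] = [ b ]

Solving the linear system:
  x*      = (0.2955, 0.0644, -1.4091)
  lambda* = (3.6364)
  f(x*)   = 0.9981

x* = (0.2955, 0.0644, -1.4091), lambda* = (3.6364)


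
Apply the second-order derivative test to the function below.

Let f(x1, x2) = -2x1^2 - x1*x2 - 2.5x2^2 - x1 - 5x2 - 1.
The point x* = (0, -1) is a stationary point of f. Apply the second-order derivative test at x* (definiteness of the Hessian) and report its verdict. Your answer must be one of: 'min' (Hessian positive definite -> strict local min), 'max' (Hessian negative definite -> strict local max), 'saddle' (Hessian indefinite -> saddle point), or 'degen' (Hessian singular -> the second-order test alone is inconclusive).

Compute the Hessian H = grad^2 f:
  H = [[-4, -1], [-1, -5]]
Verify stationarity: grad f(x*) = H x* + g = (0, 0).
Eigenvalues of H: -5.618, -3.382.
Both eigenvalues < 0, so H is negative definite -> x* is a strict local max.

max


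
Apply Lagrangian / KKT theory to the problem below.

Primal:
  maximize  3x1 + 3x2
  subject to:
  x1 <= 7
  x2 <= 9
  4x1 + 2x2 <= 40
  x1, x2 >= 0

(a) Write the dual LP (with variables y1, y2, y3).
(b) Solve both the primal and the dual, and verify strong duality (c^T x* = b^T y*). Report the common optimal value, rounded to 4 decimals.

The standard primal-dual pair for 'max c^T x s.t. A x <= b, x >= 0' is:
  Dual:  min b^T y  s.t.  A^T y >= c,  y >= 0.

So the dual LP is:
  minimize  7y1 + 9y2 + 40y3
  subject to:
    y1 + 4y3 >= 3
    y2 + 2y3 >= 3
    y1, y2, y3 >= 0

Solving the primal: x* = (5.5, 9).
  primal value c^T x* = 43.5.
Solving the dual: y* = (0, 1.5, 0.75).
  dual value b^T y* = 43.5.
Strong duality: c^T x* = b^T y*. Confirmed.

43.5


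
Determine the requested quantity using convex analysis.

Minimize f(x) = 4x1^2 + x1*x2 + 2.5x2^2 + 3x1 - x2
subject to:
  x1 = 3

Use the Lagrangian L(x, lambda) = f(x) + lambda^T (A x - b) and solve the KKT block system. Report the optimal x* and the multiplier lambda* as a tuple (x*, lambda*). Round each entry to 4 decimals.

Form the Lagrangian:
  L(x, lambda) = (1/2) x^T Q x + c^T x + lambda^T (A x - b)
Stationarity (grad_x L = 0): Q x + c + A^T lambda = 0.
Primal feasibility: A x = b.

This gives the KKT block system:
  [ Q   A^T ] [ x     ]   [-c ]
  [ A    0  ] [ lambda ] = [ b ]

Solving the linear system:
  x*      = (3, -0.4)
  lambda* = (-26.6)
  f(x*)   = 44.6

x* = (3, -0.4), lambda* = (-26.6)


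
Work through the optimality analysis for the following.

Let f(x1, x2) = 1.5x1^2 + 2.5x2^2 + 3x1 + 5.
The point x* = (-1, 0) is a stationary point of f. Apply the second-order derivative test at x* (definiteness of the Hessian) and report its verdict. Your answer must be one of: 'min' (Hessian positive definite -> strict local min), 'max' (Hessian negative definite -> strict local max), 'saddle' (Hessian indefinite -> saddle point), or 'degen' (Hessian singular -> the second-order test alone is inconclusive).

Compute the Hessian H = grad^2 f:
  H = [[3, 0], [0, 5]]
Verify stationarity: grad f(x*) = H x* + g = (0, 0).
Eigenvalues of H: 3, 5.
Both eigenvalues > 0, so H is positive definite -> x* is a strict local min.

min


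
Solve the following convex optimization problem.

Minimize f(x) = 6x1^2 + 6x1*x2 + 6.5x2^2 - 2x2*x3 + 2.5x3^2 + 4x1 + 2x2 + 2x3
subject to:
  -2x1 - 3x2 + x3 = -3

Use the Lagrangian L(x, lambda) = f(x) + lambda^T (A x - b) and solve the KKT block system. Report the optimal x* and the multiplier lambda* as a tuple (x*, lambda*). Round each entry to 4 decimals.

Form the Lagrangian:
  L(x, lambda) = (1/2) x^T Q x + c^T x + lambda^T (A x - b)
Stationarity (grad_x L = 0): Q x + c + A^T lambda = 0.
Primal feasibility: A x = b.

This gives the KKT block system:
  [ Q   A^T ] [ x     ]   [-c ]
  [ A    0  ] [ lambda ] = [ b ]

Solving the linear system:
  x*      = (0.0446, 0.6429, -0.9821)
  lambda* = (4.1964)
  f(x*)   = 6.0446

x* = (0.0446, 0.6429, -0.9821), lambda* = (4.1964)


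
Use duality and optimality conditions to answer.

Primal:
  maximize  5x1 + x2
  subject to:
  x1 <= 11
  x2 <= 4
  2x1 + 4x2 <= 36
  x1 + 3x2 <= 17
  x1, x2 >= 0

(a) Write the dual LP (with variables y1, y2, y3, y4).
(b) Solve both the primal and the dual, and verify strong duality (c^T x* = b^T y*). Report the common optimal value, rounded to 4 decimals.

The standard primal-dual pair for 'max c^T x s.t. A x <= b, x >= 0' is:
  Dual:  min b^T y  s.t.  A^T y >= c,  y >= 0.

So the dual LP is:
  minimize  11y1 + 4y2 + 36y3 + 17y4
  subject to:
    y1 + 2y3 + y4 >= 5
    y2 + 4y3 + 3y4 >= 1
    y1, y2, y3, y4 >= 0

Solving the primal: x* = (11, 2).
  primal value c^T x* = 57.
Solving the dual: y* = (4.6667, 0, 0, 0.3333).
  dual value b^T y* = 57.
Strong duality: c^T x* = b^T y*. Confirmed.

57


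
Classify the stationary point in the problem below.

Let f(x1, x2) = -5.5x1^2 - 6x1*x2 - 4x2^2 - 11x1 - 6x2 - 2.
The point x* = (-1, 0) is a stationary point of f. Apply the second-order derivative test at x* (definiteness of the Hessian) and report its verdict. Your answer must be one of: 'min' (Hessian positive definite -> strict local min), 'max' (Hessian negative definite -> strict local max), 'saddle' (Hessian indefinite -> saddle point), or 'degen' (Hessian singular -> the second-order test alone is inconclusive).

Compute the Hessian H = grad^2 f:
  H = [[-11, -6], [-6, -8]]
Verify stationarity: grad f(x*) = H x* + g = (0, 0).
Eigenvalues of H: -15.6847, -3.3153.
Both eigenvalues < 0, so H is negative definite -> x* is a strict local max.

max


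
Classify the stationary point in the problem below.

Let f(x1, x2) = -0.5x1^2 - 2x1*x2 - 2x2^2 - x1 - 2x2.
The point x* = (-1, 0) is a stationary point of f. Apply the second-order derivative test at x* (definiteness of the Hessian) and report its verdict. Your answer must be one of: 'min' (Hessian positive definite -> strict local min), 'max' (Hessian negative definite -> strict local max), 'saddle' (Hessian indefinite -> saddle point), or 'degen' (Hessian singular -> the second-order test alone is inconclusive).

Compute the Hessian H = grad^2 f:
  H = [[-1, -2], [-2, -4]]
Verify stationarity: grad f(x*) = H x* + g = (0, 0).
Eigenvalues of H: -5, 0.
H has a zero eigenvalue (singular; negative semidefinite but not definite), so H is neither positive definite, negative definite, nor indefinite. The second-order test alone is inconclusive -> degen.
(Indeed, f is constant along the null direction of H through x*, so x* is not a strict local extremum.)

degen


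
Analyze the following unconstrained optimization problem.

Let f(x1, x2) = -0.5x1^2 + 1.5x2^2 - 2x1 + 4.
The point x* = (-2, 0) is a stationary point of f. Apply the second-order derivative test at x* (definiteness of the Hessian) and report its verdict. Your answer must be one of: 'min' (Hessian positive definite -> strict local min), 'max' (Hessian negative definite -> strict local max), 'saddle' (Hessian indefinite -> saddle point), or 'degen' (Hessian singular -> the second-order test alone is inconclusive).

Compute the Hessian H = grad^2 f:
  H = [[-1, 0], [0, 3]]
Verify stationarity: grad f(x*) = H x* + g = (0, 0).
Eigenvalues of H: -1, 3.
Eigenvalues have mixed signs, so H is indefinite -> x* is a saddle point.

saddle


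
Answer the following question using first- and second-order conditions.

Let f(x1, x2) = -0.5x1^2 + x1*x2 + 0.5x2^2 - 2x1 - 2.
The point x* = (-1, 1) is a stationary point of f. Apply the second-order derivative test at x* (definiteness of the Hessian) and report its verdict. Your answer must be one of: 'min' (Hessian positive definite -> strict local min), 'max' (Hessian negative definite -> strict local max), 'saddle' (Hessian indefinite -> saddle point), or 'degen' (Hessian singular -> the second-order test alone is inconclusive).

Compute the Hessian H = grad^2 f:
  H = [[-1, 1], [1, 1]]
Verify stationarity: grad f(x*) = H x* + g = (0, 0).
Eigenvalues of H: -1.4142, 1.4142.
Eigenvalues have mixed signs, so H is indefinite -> x* is a saddle point.

saddle


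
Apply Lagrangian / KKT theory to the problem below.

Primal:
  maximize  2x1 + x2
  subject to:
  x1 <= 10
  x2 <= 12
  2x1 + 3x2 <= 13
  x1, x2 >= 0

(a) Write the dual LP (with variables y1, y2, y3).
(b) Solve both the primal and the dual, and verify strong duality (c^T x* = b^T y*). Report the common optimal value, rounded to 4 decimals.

The standard primal-dual pair for 'max c^T x s.t. A x <= b, x >= 0' is:
  Dual:  min b^T y  s.t.  A^T y >= c,  y >= 0.

So the dual LP is:
  minimize  10y1 + 12y2 + 13y3
  subject to:
    y1 + 2y3 >= 2
    y2 + 3y3 >= 1
    y1, y2, y3 >= 0

Solving the primal: x* = (6.5, 0).
  primal value c^T x* = 13.
Solving the dual: y* = (0, 0, 1).
  dual value b^T y* = 13.
Strong duality: c^T x* = b^T y*. Confirmed.

13


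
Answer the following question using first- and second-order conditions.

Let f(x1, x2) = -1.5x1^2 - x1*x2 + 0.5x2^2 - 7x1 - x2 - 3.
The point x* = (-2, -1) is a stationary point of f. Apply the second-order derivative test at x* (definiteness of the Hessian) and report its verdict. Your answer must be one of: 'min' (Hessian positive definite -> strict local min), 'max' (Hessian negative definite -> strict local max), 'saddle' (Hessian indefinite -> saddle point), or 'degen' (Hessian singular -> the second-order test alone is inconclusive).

Compute the Hessian H = grad^2 f:
  H = [[-3, -1], [-1, 1]]
Verify stationarity: grad f(x*) = H x* + g = (0, 0).
Eigenvalues of H: -3.2361, 1.2361.
Eigenvalues have mixed signs, so H is indefinite -> x* is a saddle point.

saddle


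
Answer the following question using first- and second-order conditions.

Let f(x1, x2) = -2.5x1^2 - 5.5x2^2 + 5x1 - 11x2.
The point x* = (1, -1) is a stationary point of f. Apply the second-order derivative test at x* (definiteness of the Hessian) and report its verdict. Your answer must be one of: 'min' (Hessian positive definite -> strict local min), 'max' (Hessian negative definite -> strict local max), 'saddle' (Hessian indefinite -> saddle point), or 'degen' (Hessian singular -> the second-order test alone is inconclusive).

Compute the Hessian H = grad^2 f:
  H = [[-5, 0], [0, -11]]
Verify stationarity: grad f(x*) = H x* + g = (0, 0).
Eigenvalues of H: -11, -5.
Both eigenvalues < 0, so H is negative definite -> x* is a strict local max.

max


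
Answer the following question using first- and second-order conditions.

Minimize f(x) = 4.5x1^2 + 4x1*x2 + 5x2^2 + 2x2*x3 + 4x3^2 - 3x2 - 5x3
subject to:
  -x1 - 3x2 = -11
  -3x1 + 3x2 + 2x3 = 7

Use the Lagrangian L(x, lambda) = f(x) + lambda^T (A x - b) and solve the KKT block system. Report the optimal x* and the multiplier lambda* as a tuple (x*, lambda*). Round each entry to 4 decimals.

Form the Lagrangian:
  L(x, lambda) = (1/2) x^T Q x + c^T x + lambda^T (A x - b)
Stationarity (grad_x L = 0): Q x + c + A^T lambda = 0.
Primal feasibility: A x = b.

This gives the KKT block system:
  [ Q   A^T ] [ x     ]   [-c ]
  [ A    0  ] [ lambda ] = [ b ]

Solving the linear system:
  x*      = (0.6133, 3.4622, -0.7734)
  lambda* = (12.9743, 2.1314)
  f(x*)   = 60.639

x* = (0.6133, 3.4622, -0.7734), lambda* = (12.9743, 2.1314)


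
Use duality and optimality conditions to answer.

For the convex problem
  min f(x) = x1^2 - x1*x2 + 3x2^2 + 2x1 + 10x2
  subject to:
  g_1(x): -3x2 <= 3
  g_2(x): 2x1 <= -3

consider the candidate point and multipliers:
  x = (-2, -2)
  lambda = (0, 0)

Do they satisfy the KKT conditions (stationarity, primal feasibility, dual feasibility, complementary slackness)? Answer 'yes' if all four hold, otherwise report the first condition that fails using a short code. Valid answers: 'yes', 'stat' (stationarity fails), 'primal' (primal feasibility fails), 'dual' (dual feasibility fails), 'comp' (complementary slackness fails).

Gradient of f: grad f(x) = Q x + c = (0, 0)
Constraint values g_i(x) = a_i^T x - b_i:
  g_1((-2, -2)) = 3
  g_2((-2, -2)) = -1
Stationarity residual: grad f(x) + sum_i lambda_i a_i = (0, 0)
  -> stationarity OK
Primal feasibility (all g_i <= 0): FAILS
Dual feasibility (all lambda_i >= 0): OK
Complementary slackness (lambda_i * g_i(x) = 0 for all i): OK

Verdict: the first failing condition is primal_feasibility -> primal.

primal


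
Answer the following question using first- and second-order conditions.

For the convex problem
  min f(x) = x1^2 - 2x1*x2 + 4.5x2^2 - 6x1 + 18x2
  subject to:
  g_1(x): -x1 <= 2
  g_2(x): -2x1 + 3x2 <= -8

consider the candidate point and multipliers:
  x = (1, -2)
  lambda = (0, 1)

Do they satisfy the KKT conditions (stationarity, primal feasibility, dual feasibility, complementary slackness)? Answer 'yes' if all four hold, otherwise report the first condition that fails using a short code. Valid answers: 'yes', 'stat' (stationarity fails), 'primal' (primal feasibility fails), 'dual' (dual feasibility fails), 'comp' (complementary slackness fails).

Gradient of f: grad f(x) = Q x + c = (0, -2)
Constraint values g_i(x) = a_i^T x - b_i:
  g_1((1, -2)) = -3
  g_2((1, -2)) = 0
Stationarity residual: grad f(x) + sum_i lambda_i a_i = (-2, 1)
  -> stationarity FAILS
Primal feasibility (all g_i <= 0): OK
Dual feasibility (all lambda_i >= 0): OK
Complementary slackness (lambda_i * g_i(x) = 0 for all i): OK

Verdict: the first failing condition is stationarity -> stat.

stat


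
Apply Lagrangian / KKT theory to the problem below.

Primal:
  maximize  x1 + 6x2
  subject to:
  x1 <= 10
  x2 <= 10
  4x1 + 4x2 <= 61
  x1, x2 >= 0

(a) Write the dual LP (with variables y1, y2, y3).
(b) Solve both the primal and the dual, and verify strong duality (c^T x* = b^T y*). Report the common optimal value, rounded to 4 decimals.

The standard primal-dual pair for 'max c^T x s.t. A x <= b, x >= 0' is:
  Dual:  min b^T y  s.t.  A^T y >= c,  y >= 0.

So the dual LP is:
  minimize  10y1 + 10y2 + 61y3
  subject to:
    y1 + 4y3 >= 1
    y2 + 4y3 >= 6
    y1, y2, y3 >= 0

Solving the primal: x* = (5.25, 10).
  primal value c^T x* = 65.25.
Solving the dual: y* = (0, 5, 0.25).
  dual value b^T y* = 65.25.
Strong duality: c^T x* = b^T y*. Confirmed.

65.25


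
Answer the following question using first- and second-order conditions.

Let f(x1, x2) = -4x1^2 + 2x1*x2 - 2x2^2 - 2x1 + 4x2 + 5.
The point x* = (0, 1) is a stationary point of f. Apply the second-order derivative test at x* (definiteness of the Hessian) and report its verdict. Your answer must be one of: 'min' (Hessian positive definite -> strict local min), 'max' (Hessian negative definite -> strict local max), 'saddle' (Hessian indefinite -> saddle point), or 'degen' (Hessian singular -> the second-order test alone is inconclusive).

Compute the Hessian H = grad^2 f:
  H = [[-8, 2], [2, -4]]
Verify stationarity: grad f(x*) = H x* + g = (0, 0).
Eigenvalues of H: -8.8284, -3.1716.
Both eigenvalues < 0, so H is negative definite -> x* is a strict local max.

max


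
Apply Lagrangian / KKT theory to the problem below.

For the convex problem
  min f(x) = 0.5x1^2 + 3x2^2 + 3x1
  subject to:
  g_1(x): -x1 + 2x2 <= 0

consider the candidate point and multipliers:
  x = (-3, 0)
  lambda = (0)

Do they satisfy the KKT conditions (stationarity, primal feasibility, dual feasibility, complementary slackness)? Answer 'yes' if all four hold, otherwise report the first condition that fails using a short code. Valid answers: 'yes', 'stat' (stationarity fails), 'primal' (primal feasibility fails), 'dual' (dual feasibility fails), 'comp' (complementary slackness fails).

Gradient of f: grad f(x) = Q x + c = (0, 0)
Constraint values g_i(x) = a_i^T x - b_i:
  g_1((-3, 0)) = 3
Stationarity residual: grad f(x) + sum_i lambda_i a_i = (0, 0)
  -> stationarity OK
Primal feasibility (all g_i <= 0): FAILS
Dual feasibility (all lambda_i >= 0): OK
Complementary slackness (lambda_i * g_i(x) = 0 for all i): OK

Verdict: the first failing condition is primal_feasibility -> primal.

primal
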